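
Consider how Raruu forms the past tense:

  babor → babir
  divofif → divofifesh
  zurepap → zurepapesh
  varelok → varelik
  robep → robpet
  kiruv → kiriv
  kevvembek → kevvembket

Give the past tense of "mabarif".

mabarifesh

robep and zurepap both end in -p yet inflect differently (robpet, zurepapesh), so the final letter is not what conditions the rule; the last vowel is.
"mabarif" has last vowel 'i'. The one such stem in the data (divofif → divofifesh) adds -esh, so the same rule applies.
The other patterns: stems whose last vowel is 'e' delete the last vowel and add -et; stems whose last vowel is 'o' or 'u' change the last vowel to 'i'.
So mabarif → mabarifesh.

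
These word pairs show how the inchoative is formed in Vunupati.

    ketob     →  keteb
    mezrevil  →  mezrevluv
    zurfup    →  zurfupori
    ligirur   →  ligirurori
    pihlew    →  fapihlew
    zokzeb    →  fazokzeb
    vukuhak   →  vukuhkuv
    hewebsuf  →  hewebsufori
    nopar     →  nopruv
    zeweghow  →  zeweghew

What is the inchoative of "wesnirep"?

"wesnirep" has last vowel 'e'. The stems whose last vowel is 'e' (pihlew → fapihlew, zokzeb → fazokzeb) add the prefix fa-.
The other patterns: stems whose last vowel is 'o' change the last vowel to 'e'; stems whose last vowel is 'u' add -ori; stems whose last vowel is 'a' or 'i' delete the last vowel and add -uv.
So wesnirep → fawesnirep.

fawesnirep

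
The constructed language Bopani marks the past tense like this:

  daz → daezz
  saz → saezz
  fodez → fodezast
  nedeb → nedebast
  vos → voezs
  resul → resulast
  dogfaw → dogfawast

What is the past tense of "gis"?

fodez and saz both end in -z yet inflect differently (fodezast, saezz), so the final letter is not what conditions the rule; the number of vowels is.
"gis" has 1 vowel. The stems with 1 vowel (saz → saezz, daz → daezz, vos → voezs) insert -ez- after the first vowel.
So gis → giezs.

giezs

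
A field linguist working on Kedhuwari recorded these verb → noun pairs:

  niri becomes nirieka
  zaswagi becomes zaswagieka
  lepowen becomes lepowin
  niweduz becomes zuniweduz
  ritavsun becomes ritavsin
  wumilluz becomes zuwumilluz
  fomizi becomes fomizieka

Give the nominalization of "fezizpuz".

ritavsun and wumilluz both have last vowel 'u' yet inflect differently (ritavsin, zuwumilluz), so the last vowel is not what conditions the rule; the final letter is.
"fezizpuz" ends in -z. The stems ending in -z (wumilluz → zuwumilluz, niweduz → zuniweduz) add the prefix zu-.
So fezizpuz → zufezizpuz.

zufezizpuz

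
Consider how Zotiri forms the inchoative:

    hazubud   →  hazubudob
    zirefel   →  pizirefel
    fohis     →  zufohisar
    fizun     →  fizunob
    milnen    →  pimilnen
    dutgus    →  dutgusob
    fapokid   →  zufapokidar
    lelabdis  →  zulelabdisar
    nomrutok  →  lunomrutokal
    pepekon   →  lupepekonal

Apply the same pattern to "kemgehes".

"kemgehes" has last vowel 'e'. The stems whose last vowel is 'e' (milnen → pimilnen, zirefel → pizirefel) add the prefix pi-.
So kemgehes → pikemgehes.

pikemgehes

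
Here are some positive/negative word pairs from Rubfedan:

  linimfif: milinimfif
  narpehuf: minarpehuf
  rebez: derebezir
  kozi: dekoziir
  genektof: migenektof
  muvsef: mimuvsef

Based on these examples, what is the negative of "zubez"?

dezubezir

"zubez" ends in -z. The one such stem in the data (rebez → derebezir) adds de- … -ir around the stem, so the same rule applies.
The other pattern: stems ending in -f add the prefix mi-.
So zubez → dezubezir.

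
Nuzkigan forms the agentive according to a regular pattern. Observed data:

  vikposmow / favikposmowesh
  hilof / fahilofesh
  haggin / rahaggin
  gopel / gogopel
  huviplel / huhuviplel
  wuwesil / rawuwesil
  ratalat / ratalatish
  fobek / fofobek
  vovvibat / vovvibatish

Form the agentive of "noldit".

wuwesil and huviplel both end in -l yet inflect differently (rawuwesil, huhuviplel), so the final letter is not what conditions the rule; the last vowel is.
"noldit" has last vowel 'i'. The stems whose last vowel is 'i' (haggin → rahaggin, wuwesil → rawuwesil) add the prefix ra-.
So noldit → ranoldit.

ranoldit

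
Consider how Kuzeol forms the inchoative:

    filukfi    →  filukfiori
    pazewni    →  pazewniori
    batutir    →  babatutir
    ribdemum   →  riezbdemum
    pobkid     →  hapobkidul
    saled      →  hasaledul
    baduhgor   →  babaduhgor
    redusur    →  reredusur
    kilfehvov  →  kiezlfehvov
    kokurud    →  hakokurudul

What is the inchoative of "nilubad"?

"nilubad" ends in -d. The stems ending in -d (saled → hasaledul, pobkid → hapobkidul, kokurud → hakokurudul) add ha- … -ul around the stem.
So nilubad → hanilubadul.

hanilubadul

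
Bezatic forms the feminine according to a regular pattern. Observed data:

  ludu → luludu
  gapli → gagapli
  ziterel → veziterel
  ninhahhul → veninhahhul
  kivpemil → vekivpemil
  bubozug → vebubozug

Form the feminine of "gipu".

ludu and ninhahhul both have last vowel 'u' yet inflect differently (luludu, veninhahhul), so the last vowel is not what conditions the rule; whether the stem ends in a vowel or a consonant is.
"gipu" ends in a vowel. The stems ending in a vowel (ludu → luludu, gapli → gagapli) repeat the first consonant+vowel as a prefix.
The other pattern: stems ending in a consonant add the prefix ve-.
So gipu → gigipu.

gigipu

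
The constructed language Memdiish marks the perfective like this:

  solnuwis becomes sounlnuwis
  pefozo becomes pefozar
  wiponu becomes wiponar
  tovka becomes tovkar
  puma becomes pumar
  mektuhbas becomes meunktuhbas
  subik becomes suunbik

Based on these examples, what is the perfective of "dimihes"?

"dimihes" ends in a consonant. The stems ending in a consonant (mektuhbas → meunktuhbas, subik → suunbik, solnuwis → sounlnuwis) insert -un- after the first vowel.
The other pattern: stems ending in a vowel drop the final letter and add -ar.
So dimihes → diunmihes.

diunmihes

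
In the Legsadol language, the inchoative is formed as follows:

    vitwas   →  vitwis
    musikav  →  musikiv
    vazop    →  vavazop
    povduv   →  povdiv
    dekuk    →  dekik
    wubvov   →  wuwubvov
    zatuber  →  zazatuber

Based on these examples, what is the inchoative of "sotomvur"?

"sotomvur" has last vowel 'u'. The stems whose last vowel is 'u' (povduv → povdiv, dekuk → dekik) change the last vowel to 'i'.
So sotomvur → sotomvir.

sotomvir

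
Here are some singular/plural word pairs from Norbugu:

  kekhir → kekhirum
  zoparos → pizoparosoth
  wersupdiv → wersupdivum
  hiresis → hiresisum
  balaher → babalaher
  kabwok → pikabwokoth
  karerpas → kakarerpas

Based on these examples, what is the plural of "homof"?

pihomofoth

balaher and kekhir both end in -r yet inflect differently (babalaher, kekhirum), so the final letter is not what conditions the rule; the last vowel is.
"homof" has last vowel 'o'. The stems whose last vowel is 'o' (zoparos → pizoparosoth, kabwok → pikabwokoth) add pi- … -oth around the stem.
The other patterns: stems whose last vowel is 'a' or 'e' repeat the first consonant+vowel as a prefix; stems whose last vowel is 'i' add -um.
So homof → pihomofoth.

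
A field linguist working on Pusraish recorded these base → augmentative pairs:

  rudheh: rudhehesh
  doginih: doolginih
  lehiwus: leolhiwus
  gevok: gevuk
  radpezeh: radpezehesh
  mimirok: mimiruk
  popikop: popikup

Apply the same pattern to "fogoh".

"fogoh" has last vowel 'o'. The stems whose last vowel is 'o' (popikop → popikup, gevok → gevuk, mimirok → mimiruk) change the last vowel to 'u'.
The other patterns: stems whose last vowel is 'e' add -esh; stems whose last vowel is 'i' or 'u' insert -ol- after the first vowel.
So fogoh → foguh.

foguh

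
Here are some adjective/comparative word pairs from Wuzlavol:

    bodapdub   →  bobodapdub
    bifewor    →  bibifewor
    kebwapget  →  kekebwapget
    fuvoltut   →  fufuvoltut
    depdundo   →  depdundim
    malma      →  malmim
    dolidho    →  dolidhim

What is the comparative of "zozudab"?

bifewor and depdundo both have last vowel 'o' yet inflect differently (bibifewor, depdundim), so the last vowel is not what conditions the rule; whether the stem ends in a vowel or a consonant is.
"zozudab" ends in a consonant. The stems ending in a consonant (bodapdub → bobodapdub, bifewor → bibifewor, kebwapget → kekebwapget) repeat the first consonant+vowel as a prefix.
So zozudab → zozozudab.

zozozudab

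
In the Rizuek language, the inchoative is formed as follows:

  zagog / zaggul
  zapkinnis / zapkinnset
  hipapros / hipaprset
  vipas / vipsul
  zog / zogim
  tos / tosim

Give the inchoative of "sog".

sogim

zog and zagog both end in -g yet inflect differently (zogim, zaggul), so the final letter is not what conditions the rule; the number of vowels is.
"sog" has 1 vowel. The stems with 1 vowel (tos → tosim, zog → zogim) add -im.
The other patterns: stems with 2 vowels delete the last vowel and add -ul; stems with 3 vowels delete the last vowel and add -et.
So sog → sogim.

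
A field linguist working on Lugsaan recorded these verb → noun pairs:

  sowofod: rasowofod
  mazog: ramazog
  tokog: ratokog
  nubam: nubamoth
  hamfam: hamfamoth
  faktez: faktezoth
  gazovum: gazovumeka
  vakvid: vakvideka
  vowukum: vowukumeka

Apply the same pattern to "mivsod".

nubam and gazovum both end in -m yet inflect differently (nubamoth, gazovumeka), so the final letter is not what conditions the rule; the last vowel is.
"mivsod" has last vowel 'o'. The stems whose last vowel is 'o' (sowofod → rasowofod, mazog → ramazog, tokog → ratokog) add the prefix ra-.
So mivsod → ramivsod.

ramivsod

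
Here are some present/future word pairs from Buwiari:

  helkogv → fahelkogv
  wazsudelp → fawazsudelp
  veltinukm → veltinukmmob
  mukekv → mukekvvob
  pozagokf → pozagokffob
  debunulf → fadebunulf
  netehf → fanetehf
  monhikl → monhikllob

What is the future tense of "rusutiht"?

pozagokf and debunulf both end in -f yet inflect differently (pozagokffob, fadebunulf), so the final letter is not what conditions the rule; the second-to-last letter is.
"rusutiht" has second-to-last letter 'h'. The one such stem in the data (netehf → fanetehf) adds the prefix fa-, so the same rule applies.
The other pattern: stems whose second-to-last letter is 'k' double the final consonant and add -ob.
So rusutiht → farusutiht.

farusutiht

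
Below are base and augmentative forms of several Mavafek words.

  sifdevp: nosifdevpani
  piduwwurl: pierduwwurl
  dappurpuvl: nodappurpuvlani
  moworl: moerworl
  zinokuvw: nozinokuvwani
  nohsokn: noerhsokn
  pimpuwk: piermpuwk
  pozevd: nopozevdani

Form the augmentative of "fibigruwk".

fierbigruwk

dappurpuvl and moworl both end in -l yet inflect differently (nodappurpuvlani, moerworl), so the final letter is not what conditions the rule; the second-to-last letter is.
"fibigruwk" has second-to-last letter 'w'. The one such stem in the data (pimpuwk → piermpuwk) inserts -er- after the first vowel (as do moworl, piduwwurl), so the same rule applies.
The other pattern: stems whose second-to-last letter is 'v' add no- … -ani around the stem.
So fibigruwk → fierbigruwk.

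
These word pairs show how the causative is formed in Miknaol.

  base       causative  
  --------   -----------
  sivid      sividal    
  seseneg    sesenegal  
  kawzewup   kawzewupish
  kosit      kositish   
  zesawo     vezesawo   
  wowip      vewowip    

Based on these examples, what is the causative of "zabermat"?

kawzewup and wowip both end in -p yet inflect differently (kawzewupish, vewowip), so the final letter is not what conditions the rule; the first letter is.
"zabermat" begins with z-. The one such stem in the data (zesawo → vezesawo) adds the prefix ve-, so the same rule applies.
The other patterns: stems beginning with s- add -al; stems beginning with k- add -ish.
So zabermat → vezabermat.

vezabermat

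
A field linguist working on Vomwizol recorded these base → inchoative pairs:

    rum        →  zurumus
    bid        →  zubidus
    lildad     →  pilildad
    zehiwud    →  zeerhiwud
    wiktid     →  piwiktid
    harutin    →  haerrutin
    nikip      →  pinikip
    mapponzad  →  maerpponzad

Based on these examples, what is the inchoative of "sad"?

bid and wiktid both end in -d yet inflect differently (zubidus, piwiktid), so the final letter is not what conditions the rule; the number of vowels is.
"sad" has 1 vowel. The stems with 1 vowel (rum → zurumus, bid → zubidus) add zu- … -us around the stem.
The other patterns: stems with 2 vowels add the prefix pi-; stems with 3 vowels insert -er- after the first vowel.
So sad → zusadus.

zusadus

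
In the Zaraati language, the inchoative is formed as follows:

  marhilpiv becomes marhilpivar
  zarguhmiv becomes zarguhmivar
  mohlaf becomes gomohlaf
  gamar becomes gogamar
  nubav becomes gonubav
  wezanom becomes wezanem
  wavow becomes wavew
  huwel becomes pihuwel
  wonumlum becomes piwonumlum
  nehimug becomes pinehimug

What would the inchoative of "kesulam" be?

"kesulam" has last vowel 'a'. The stems whose last vowel is 'a' (mohlaf → gomohlaf, gamar → gogamar, nubav → gonubav) add the prefix go-.
So kesulam → gokesulam.

gokesulam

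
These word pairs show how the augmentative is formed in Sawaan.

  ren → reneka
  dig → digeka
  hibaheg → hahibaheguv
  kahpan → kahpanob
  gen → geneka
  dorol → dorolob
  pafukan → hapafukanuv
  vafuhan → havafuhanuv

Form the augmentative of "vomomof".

gen and kahpan both end in -n yet inflect differently (geneka, kahpanob), so the final letter is not what conditions the rule; the number of vowels is.
"vomomof" has 3 vowels. The stems with 3 vowels (pafukan → hapafukanuv, hibaheg → hahibaheguv, vafuhan → havafuhanuv) add ha- … -uv around the stem.
So vomomof → havomomofuv.

havomomofuv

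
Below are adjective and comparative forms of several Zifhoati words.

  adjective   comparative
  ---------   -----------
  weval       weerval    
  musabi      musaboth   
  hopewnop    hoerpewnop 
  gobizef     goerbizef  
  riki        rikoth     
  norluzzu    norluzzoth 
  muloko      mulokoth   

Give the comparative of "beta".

muloko and hopewnop both have last vowel 'o' yet inflect differently (mulokoth, hoerpewnop), so the last vowel is not what conditions the rule; whether the stem ends in a vowel or a consonant is.
"beta" ends in a vowel. The stems ending in a vowel (norluzzu → norluzzoth, muloko → mulokoth, riki → rikoth) drop the final letter and add -oth.
The other pattern: stems ending in a consonant insert -er- after the first vowel.
So beta → betoth.

betoth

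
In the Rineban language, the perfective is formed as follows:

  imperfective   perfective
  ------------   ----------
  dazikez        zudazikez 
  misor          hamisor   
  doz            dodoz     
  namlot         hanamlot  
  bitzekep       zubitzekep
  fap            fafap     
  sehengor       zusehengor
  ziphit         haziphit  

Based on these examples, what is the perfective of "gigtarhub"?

zugigtarhub

doz and dazikez both end in -z yet inflect differently (dodoz, zudazikez), so the final letter is not what conditions the rule; the number of vowels is.
"gigtarhub" has 3 vowels. The stems with 3 vowels (dazikez → zudazikez, sehengor → zusehengor, bitzekep → zubitzekep) add the prefix zu-.
So gigtarhub → zugigtarhub.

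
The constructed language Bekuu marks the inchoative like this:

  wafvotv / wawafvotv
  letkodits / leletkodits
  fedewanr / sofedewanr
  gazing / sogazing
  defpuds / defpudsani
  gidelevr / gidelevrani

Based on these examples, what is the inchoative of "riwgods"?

riwgodsani

letkodits and defpuds both end in -s yet inflect differently (leletkodits, defpudsani), so the final letter is not what conditions the rule; the second-to-last letter is.
"riwgods" has second-to-last letter 'd'. The one such stem in the data (defpuds → defpudsani) adds -ani, so the same rule applies.
So riwgods → riwgodsani.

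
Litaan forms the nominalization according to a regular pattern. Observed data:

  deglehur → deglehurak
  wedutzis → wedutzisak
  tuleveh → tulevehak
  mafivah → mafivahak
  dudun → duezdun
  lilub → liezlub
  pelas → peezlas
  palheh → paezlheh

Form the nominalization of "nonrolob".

"nonrolob" has 3 vowels. The stems with 3 vowels (deglehur → deglehurak, wedutzis → wedutzisak, tuleveh → tulevehak) add -ak.
The other pattern: stems with 2 vowels insert -ez- after the first vowel.
So nonrolob → nonrolobak.

nonrolobak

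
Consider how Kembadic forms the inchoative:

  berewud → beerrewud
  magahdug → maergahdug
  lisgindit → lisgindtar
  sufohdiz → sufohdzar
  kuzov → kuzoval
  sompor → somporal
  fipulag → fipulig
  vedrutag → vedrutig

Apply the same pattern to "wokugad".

wokugid

"wokugad" has last vowel 'a'. The stems whose last vowel is 'a' (fipulag → fipulig, vedrutag → vedrutig) change the last vowel to 'i'.
The other patterns: stems whose last vowel is 'u' insert -er- after the first vowel; stems whose last vowel is 'i' delete the last vowel and add -ar; stems whose last vowel is 'o' add -al.
So wokugad → wokugid.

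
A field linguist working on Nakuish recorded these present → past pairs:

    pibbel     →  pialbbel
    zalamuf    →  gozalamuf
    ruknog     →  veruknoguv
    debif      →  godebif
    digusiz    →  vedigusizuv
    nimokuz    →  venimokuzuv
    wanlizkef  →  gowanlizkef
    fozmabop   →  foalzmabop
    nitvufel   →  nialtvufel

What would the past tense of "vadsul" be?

vaaldsul

digusiz and debif both have last vowel 'i' yet inflect differently (vedigusizuv, godebif), so the last vowel is not what conditions the rule; the final letter is.
"vadsul" ends in -l. The stems ending in -l (pibbel → pialbbel, nitvufel → nialtvufel) insert -al- after the first vowel.
So vadsul → vaaldsul.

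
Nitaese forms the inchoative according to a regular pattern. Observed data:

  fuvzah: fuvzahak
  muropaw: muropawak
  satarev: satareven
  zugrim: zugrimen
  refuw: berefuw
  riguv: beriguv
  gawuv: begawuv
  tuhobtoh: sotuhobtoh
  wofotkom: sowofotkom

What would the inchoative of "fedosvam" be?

muropaw and refuw both end in -w yet inflect differently (muropawak, berefuw), so the final letter is not what conditions the rule; the last vowel is.
"fedosvam" has last vowel 'a'. The stems whose last vowel is 'a' (fuvzah → fuvzahak, muropaw → muropawak) add -ak.
The other patterns: stems whose last vowel is 'e' or 'i' add -en; stems whose last vowel is 'u' add the prefix be-; stems whose last vowel is 'o' add the prefix so-.
So fedosvam → fedosvamak.

fedosvamak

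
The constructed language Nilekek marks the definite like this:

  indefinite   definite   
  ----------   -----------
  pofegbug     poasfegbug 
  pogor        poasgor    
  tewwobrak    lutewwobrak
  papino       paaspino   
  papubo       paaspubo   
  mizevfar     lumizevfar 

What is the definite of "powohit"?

poaswohit

pogor and mizevfar both end in -r yet inflect differently (poasgor, lumizevfar), so the final letter is not what conditions the rule; the first letter is.
"powohit" begins with p-. The stems beginning with p- (papubo → paaspubo, papino → paaspino, pogor → poasgor) insert -as- after the first vowel.
The other pattern: stems beginning with m- or t- add the prefix lu-.
So powohit → poaswohit.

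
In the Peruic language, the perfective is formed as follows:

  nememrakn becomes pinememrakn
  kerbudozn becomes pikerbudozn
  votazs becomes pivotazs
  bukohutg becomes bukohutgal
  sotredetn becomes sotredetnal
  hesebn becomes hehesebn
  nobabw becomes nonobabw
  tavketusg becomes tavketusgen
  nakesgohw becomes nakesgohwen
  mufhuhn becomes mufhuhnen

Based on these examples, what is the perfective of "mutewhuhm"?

mutewhuhmen

"mutewhuhm" has second-to-last letter 'h'. The stems whose second-to-last letter is 'h' (nakesgohw → nakesgohwen, mufhuhn → mufhuhnen) add -en.
The other patterns: stems whose second-to-last letter is 'k' or 'z' add the prefix pi-; stems whose second-to-last letter is 't' add -al; stems whose second-to-last letter is 'b' repeat the first consonant+vowel as a prefix.
So mutewhuhm → mutewhuhmen.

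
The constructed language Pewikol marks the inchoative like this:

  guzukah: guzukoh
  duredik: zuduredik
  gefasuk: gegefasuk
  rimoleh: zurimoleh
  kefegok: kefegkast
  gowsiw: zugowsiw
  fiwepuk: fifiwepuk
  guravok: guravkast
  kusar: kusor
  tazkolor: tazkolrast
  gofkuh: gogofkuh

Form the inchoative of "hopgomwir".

kefegok and gefasuk both end in -k yet inflect differently (kefegkast, gegefasuk), so the final letter is not what conditions the rule; the last vowel is.
"hopgomwir" has last vowel 'i'. The stems whose last vowel is 'i' (gowsiw → zugowsiw, duredik → zuduredik) add the prefix zu-.
The other patterns: stems whose last vowel is 'o' delete the last vowel and add -ast; stems whose last vowel is 'u' repeat the first consonant+vowel as a prefix; stems whose last vowel is 'a' change the last vowel to 'o'.
So hopgomwir → zuhopgomwir.

zuhopgomwir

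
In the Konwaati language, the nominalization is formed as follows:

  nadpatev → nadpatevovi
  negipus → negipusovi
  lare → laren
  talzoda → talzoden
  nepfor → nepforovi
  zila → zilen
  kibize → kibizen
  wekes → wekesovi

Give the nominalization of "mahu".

"mahu" ends in a vowel. The stems ending in a vowel (lare → laren, kibize → kibizen, talzoda → talzoden) drop the final letter and add -en.
The other pattern: stems ending in a consonant add -ovi.
So mahu → mahen.

mahen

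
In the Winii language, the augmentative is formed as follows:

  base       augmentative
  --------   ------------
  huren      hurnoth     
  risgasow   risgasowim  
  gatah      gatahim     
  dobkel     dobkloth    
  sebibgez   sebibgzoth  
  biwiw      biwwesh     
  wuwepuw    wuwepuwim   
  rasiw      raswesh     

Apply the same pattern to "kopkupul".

biwiw and risgasow both end in -w yet inflect differently (biwwesh, risgasowim), so the final letter is not what conditions the rule; the last vowel is.
"kopkupul" has last vowel 'u'. The one such stem in the data (wuwepuw → wuwepuwim) adds -im, so the same rule applies.
The other patterns: stems whose last vowel is 'i' delete the last vowel and add -esh; stems whose last vowel is 'e' delete the last vowel and add -oth.
So kopkupul → kopkupulim.

kopkupulim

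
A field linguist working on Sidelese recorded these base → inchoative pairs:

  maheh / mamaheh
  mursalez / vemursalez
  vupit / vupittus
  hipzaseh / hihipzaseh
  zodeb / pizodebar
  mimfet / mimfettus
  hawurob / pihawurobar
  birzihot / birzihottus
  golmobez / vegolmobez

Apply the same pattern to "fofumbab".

pifofumbabar

"fofumbab" ends in -b. The stems ending in -b (zodeb → pizodebar, hawurob → pihawurobar) add pi- … -ar around the stem.
So fofumbab → pifofumbabar.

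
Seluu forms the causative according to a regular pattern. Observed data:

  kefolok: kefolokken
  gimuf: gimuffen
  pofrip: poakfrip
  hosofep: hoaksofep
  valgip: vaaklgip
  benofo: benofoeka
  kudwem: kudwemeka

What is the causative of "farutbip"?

kefolok and benofo both have last vowel 'o' yet inflect differently (kefolokken, benofoeka), so the last vowel is not what conditions the rule; the final letter is.
"farutbip" ends in -p. The stems ending in -p (pofrip → poakfrip, hosofep → hoaksofep, valgip → vaaklgip) insert -ak- after the first vowel.
The other patterns: stems ending in -f or -k double the final consonant and add -en; stems ending in -m or -o add -eka.
So farutbip → faakrutbip.

faakrutbip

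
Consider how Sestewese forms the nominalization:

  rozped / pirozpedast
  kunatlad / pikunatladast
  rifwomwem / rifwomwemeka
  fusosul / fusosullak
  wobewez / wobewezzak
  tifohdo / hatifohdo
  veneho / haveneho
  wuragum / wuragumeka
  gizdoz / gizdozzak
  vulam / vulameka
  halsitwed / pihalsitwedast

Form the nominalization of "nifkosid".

pinifkosidast

kunatlad and vulam both have last vowel 'a' yet inflect differently (pikunatladast, vulameka), so the last vowel is not what conditions the rule; the final letter is.
"nifkosid" ends in -d. The stems ending in -d (kunatlad → pikunatladast, halsitwed → pihalsitwedast, rozped → pirozpedast) add pi- … -ast around the stem.
The other patterns: stems ending in -m add -eka; stems ending in -o add the prefix ha-; stems ending in -l or -z double the final consonant and add -ak.
So nifkosid → pinifkosidast.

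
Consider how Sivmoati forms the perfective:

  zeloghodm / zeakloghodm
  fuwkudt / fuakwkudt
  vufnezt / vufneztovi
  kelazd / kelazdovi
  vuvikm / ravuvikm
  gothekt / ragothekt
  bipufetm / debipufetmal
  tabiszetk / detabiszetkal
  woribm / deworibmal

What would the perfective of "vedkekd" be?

fuwkudt and vufnezt both end in -t yet inflect differently (fuakwkudt, vufneztovi), so the final letter is not what conditions the rule; the second-to-last letter is.
"vedkekd" has second-to-last letter 'k'. The stems whose second-to-last letter is 'k' (vuvikm → ravuvikm, gothekt → ragothekt) add the prefix ra-.
The other patterns: stems whose second-to-last letter is 'd' insert -ak- after the first vowel; stems whose second-to-last letter is 'z' add -ovi; stems whose second-to-last letter is 'b' or 't' add de- … -al around the stem.
So vedkekd → ravedkekd.

ravedkekd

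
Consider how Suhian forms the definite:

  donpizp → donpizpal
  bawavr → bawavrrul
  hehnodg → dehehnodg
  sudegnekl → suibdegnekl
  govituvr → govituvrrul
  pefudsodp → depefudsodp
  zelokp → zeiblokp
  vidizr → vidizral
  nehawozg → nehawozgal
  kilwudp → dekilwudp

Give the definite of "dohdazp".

dohdazpal

"dohdazp" has second-to-last letter 'z'. The stems whose second-to-last letter is 'z' (nehawozg → nehawozgal, donpizp → donpizpal, vidizr → vidizral) add -al.
So dohdazp → dohdazpal.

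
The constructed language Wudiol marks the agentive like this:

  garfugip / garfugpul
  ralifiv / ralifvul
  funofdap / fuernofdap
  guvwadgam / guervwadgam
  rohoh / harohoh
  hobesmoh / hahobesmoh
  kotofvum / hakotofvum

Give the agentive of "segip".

segpul

garfugip and funofdap both end in -p yet inflect differently (garfugpul, fuernofdap), so the final letter is not what conditions the rule; the last vowel is.
"segip" has last vowel 'i'. The stems whose last vowel is 'i' (garfugip → garfugpul, ralifiv → ralifvul) delete the last vowel and add -ul.
The other patterns: stems whose last vowel is 'a' insert -er- after the first vowel; stems whose last vowel is 'o' or 'u' add the prefix ha-.
So segip → segpul.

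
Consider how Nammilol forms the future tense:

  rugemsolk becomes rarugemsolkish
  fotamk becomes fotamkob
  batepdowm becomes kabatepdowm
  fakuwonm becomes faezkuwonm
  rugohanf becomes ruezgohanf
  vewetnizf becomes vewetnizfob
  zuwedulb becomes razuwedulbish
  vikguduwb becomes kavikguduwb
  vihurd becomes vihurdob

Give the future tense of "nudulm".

"nudulm" has second-to-last letter 'l'. The stems whose second-to-last letter is 'l' (zuwedulb → razuwedulbish, rugemsolk → rarugemsolkish) add ra- … -ish around the stem.
The other patterns: stems whose second-to-last letter is 'n' insert -ez- after the first vowel; stems whose second-to-last letter is 'w' add the prefix ka-; stems whose second-to-last letter is 'm', 'r' or 'z' add -ob.
So nudulm → ranudulmish.

ranudulmish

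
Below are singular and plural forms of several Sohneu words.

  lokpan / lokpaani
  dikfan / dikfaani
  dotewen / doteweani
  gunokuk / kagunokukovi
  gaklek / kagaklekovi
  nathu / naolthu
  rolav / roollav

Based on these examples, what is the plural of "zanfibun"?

zanfibuani

dotewen and gaklek both have last vowel 'e' yet inflect differently (doteweani, kagaklekovi), so the last vowel is not what conditions the rule; the final letter is.
"zanfibun" ends in -n. The stems ending in -n (lokpan → lokpaani, dikfan → dikfaani, dotewen → doteweani) drop the final letter and add -ani.
So zanfibun → zanfibuani.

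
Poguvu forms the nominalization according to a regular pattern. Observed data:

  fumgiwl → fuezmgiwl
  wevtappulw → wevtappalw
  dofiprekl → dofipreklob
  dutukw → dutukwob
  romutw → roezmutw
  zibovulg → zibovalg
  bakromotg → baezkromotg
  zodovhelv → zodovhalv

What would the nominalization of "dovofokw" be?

wevtappulw and dutukw both end in -w yet inflect differently (wevtappalw, dutukwob), so the final letter is not what conditions the rule; the second-to-last letter is.
"dovofokw" has second-to-last letter 'k'. The stems whose second-to-last letter is 'k' (dofiprekl → dofipreklob, dutukw → dutukwob) add -ob.
The other patterns: stems whose second-to-last letter is 'l' change the last vowel to 'a'; stems whose second-to-last letter is 't' or 'w' insert -ez- after the first vowel.
So dovofokw → dovofokwob.

dovofokwob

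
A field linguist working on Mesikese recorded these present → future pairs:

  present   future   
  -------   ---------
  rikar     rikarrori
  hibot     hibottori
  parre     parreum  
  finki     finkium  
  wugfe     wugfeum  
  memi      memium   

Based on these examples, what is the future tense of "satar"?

rikar and parre both have 2 vowels yet inflect differently (rikarrori, parreum), so the number of vowels is not what conditions the rule; whether the stem ends in a vowel or a consonant is.
"satar" ends in a consonant. The stems ending in a consonant (rikar → rikarrori, hibot → hibottori) double the final consonant and add -ori.
So satar → satarrori.

satarrori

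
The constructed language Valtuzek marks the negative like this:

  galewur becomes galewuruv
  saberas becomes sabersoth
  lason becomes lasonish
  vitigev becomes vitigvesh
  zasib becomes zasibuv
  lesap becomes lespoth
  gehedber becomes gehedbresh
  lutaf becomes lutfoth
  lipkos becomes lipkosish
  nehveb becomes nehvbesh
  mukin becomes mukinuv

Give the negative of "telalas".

lipkos and saberas both end in -s yet inflect differently (lipkosish, sabersoth), so the final letter is not what conditions the rule; the last vowel is.
"telalas" has last vowel 'a'. The stems whose last vowel is 'a' (saberas → sabersoth, lutaf → lutfoth, lesap → lespoth) delete the last vowel and add -oth.
The other patterns: stems whose last vowel is 'o' add -ish; stems whose last vowel is 'e' delete the last vowel and add -esh; stems whose last vowel is 'i' or 'u' add -uv.
So telalas → telalsoth.

telalsoth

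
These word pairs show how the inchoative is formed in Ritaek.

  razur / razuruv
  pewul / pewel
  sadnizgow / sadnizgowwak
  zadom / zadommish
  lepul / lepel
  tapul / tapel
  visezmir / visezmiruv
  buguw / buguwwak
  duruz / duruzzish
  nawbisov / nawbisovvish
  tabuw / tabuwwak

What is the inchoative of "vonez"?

"vonez" ends in -z. The one such stem in the data (duruz → duruzzish) doubles the final consonant and adds -ish (as do nawbisov, zadom), so the same rule applies.
So vonez → vonezzish.

vonezzish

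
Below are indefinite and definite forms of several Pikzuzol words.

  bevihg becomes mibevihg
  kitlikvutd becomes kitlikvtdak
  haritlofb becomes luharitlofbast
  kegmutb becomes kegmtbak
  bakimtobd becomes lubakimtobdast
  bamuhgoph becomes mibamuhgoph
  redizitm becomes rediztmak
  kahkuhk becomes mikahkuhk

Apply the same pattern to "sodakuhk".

kegmutb and haritlofb both end in -b yet inflect differently (kegmtbak, luharitlofbast), so the final letter is not what conditions the rule; the second-to-last letter is.
"sodakuhk" has second-to-last letter 'h'. The stems whose second-to-last letter is 'h' (bevihg → mibevihg, kahkuhk → mikahkuhk) add the prefix mi-.
The other patterns: stems whose second-to-last letter is 't' delete the last vowel and add -ak; stems whose second-to-last letter is 'b' or 'f' add lu- … -ast around the stem.
So sodakuhk → misodakuhk.

misodakuhk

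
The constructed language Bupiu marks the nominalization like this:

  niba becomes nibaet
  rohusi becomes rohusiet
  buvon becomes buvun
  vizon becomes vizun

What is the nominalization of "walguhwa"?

walguhwaet

"walguhwa" ends in a vowel. The stems ending in a vowel (niba → nibaet, rohusi → rohusiet) add -et.
So walguhwa → walguhwaet.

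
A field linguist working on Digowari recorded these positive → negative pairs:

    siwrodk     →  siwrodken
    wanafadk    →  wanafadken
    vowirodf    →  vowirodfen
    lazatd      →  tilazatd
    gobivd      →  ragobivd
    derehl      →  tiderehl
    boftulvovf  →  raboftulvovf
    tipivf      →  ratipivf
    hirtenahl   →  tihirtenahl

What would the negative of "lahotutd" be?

boftulvovf and vowirodf both end in -f yet inflect differently (raboftulvovf, vowirodfen), so the final letter is not what conditions the rule; the second-to-last letter is.
"lahotutd" has second-to-last letter 't'. The one such stem in the data (lazatd → tilazatd) adds the prefix ti-, so the same rule applies.
The other patterns: stems whose second-to-last letter is 'v' add the prefix ra-; stems whose second-to-last letter is 'd' add -en.
So lahotutd → tilahotutd.

tilahotutd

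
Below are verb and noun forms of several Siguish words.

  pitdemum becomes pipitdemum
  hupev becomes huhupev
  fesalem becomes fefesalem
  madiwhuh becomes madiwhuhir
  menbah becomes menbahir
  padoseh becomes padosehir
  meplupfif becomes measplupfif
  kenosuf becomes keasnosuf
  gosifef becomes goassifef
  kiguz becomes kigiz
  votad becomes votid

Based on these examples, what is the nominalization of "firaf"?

fiasraf

pitdemum and madiwhuh both have last vowel 'u' yet inflect differently (pipitdemum, madiwhuhir), so the last vowel is not what conditions the rule; the final letter is.
"firaf" ends in -f. The stems ending in -f (meplupfif → measplupfif, kenosuf → keasnosuf, gosifef → goassifef) insert -as- after the first vowel.
So firaf → fiasraf.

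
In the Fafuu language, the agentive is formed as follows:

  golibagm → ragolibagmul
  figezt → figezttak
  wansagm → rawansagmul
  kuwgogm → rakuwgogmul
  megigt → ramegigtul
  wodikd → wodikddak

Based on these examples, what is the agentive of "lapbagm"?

ralapbagmul

megigt and figezt both end in -t yet inflect differently (ramegigtul, figezttak), so the final letter is not what conditions the rule; the second-to-last letter is.
"lapbagm" has second-to-last letter 'g'. The stems whose second-to-last letter is 'g' (wansagm → rawansagmul, golibagm → ragolibagmul, kuwgogm → rakuwgogmul) add ra- … -ul around the stem.
The other pattern: stems whose second-to-last letter is 'k' or 'z' double the final consonant and add -ak.
So lapbagm → ralapbagmul.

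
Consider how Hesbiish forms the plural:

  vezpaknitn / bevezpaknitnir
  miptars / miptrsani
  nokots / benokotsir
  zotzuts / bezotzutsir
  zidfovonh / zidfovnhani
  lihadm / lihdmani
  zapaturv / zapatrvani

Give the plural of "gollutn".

begollutnir

nokots and miptars both end in -s yet inflect differently (benokotsir, miptrsani), so the final letter is not what conditions the rule; the second-to-last letter is.
"gollutn" has second-to-last letter 't'. The stems whose second-to-last letter is 't' (nokots → benokotsir, zotzuts → bezotzutsir, vezpaknitn → bevezpaknitnir) add be- … -ir around the stem.
So gollutn → begollutnir.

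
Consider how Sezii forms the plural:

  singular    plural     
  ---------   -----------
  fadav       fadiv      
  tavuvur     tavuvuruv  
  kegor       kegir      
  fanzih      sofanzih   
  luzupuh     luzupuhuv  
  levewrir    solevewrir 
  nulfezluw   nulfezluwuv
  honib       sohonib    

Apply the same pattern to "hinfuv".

fanzih and luzupuh both end in -h yet inflect differently (sofanzih, luzupuhuv), so the final letter is not what conditions the rule; the last vowel is.
"hinfuv" has last vowel 'u'. The stems whose last vowel is 'u' (luzupuh → luzupuhuv, tavuvur → tavuvuruv, nulfezluw → nulfezluwuv) add -uv.
The other patterns: stems whose last vowel is 'i' add the prefix so-; stems whose last vowel is 'a' or 'o' change the last vowel to 'i'.
So hinfuv → hinfuvuv.

hinfuvuv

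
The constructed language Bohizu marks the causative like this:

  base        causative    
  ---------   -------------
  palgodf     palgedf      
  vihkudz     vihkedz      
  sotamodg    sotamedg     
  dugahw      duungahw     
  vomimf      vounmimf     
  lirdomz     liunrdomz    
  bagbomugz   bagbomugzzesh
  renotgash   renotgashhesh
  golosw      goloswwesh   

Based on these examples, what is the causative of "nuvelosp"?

palgodf and vomimf both end in -f yet inflect differently (palgedf, vounmimf), so the final letter is not what conditions the rule; the second-to-last letter is.
"nuvelosp" has second-to-last letter 's'. The stems whose second-to-last letter is 's' (renotgash → renotgashhesh, golosw → goloswwesh) double the final consonant and add -esh.
The other patterns: stems whose second-to-last letter is 'd' change the last vowel to 'e'; stems whose second-to-last letter is 'h' or 'm' insert -un- after the first vowel.
So nuvelosp → nuvelosppesh.

nuvelosppesh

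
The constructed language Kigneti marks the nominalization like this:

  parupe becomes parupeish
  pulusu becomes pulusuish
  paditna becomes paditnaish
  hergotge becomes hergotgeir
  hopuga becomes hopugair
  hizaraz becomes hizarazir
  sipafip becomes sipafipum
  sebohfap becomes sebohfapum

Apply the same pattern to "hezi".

parupe and hergotge both end in -e yet inflect differently (parupeish, hergotgeir), so the final letter is not what conditions the rule; the first letter is.
"hezi" begins with h-. The stems beginning with h- (hergotge → hergotgeir, hopuga → hopugair, hizaraz → hizarazir) add -ir.
So hezi → heziir.

heziir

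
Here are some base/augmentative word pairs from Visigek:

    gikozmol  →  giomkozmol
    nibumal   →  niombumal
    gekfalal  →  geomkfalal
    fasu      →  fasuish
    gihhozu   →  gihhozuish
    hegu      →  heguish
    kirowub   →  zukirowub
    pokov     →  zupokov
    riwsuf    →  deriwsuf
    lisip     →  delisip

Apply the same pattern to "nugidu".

nugiduish

"nugidu" ends in -u. The stems ending in -u (fasu → fasuish, gihhozu → gihhozuish, hegu → heguish) add -ish.
The other patterns: stems ending in -l insert -om- after the first vowel; stems ending in -b or -v add the prefix zu-; stems ending in -f or -p add the prefix de-.
So nugidu → nugiduish.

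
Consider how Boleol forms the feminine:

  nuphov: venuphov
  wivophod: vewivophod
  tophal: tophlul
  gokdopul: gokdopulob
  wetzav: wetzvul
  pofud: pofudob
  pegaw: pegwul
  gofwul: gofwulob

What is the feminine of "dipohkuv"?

wivophod and pofud both end in -d yet inflect differently (vewivophod, pofudob), so the final letter is not what conditions the rule; the last vowel is.
"dipohkuv" has last vowel 'u'. The stems whose last vowel is 'u' (pofud → pofudob, gofwul → gofwulob, gokdopul → gokdopulob) add -ob.
The other patterns: stems whose last vowel is 'o' add the prefix ve-; stems whose last vowel is 'a' delete the last vowel and add -ul.
So dipohkuv → dipohkuvob.

dipohkuvob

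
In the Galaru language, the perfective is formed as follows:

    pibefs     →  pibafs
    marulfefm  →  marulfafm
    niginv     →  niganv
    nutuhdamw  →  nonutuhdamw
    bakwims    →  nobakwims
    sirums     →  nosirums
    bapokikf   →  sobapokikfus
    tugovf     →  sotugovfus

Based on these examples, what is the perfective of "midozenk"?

pibefs and bakwims both end in -s yet inflect differently (pibafs, nobakwims), so the final letter is not what conditions the rule; the second-to-last letter is.
"midozenk" has second-to-last letter 'n'. The one such stem in the data (niginv → niganv) changes the last vowel to 'a' (as do pibefs, marulfefm), so the same rule applies.
The other patterns: stems whose second-to-last letter is 'm' add the prefix no-; stems whose second-to-last letter is 'k' or 'v' add so- … -us around the stem.
So midozenk → midozank.

midozank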